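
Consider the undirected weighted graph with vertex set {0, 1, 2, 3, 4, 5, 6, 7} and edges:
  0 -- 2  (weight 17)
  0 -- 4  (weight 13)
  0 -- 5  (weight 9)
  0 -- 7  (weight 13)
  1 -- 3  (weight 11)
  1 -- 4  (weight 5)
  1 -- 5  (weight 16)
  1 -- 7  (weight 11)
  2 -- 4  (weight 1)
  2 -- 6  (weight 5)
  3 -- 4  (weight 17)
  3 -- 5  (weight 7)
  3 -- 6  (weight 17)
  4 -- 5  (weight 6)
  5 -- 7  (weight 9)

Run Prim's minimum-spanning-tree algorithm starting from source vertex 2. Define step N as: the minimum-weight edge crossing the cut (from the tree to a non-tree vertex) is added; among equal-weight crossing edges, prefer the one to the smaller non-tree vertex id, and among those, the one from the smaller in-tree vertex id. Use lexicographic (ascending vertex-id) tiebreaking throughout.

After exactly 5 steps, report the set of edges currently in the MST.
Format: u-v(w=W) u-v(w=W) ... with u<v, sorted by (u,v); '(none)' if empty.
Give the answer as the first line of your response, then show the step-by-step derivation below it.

1-4(w=5) 2-4(w=1) 2-6(w=5) 3-5(w=7) 4-5(w=6)

step 1: add edge 2-4 (w=1); MST = {2-4(w=1)}
step 2: add edge 1-4 (w=5); MST = {1-4(w=5) 2-4(w=1)}
step 3: add edge 2-6 (w=5); MST = {1-4(w=5) 2-4(w=1) 2-6(w=5)}
step 4: add edge 4-5 (w=6); MST = {1-4(w=5) 2-4(w=1) 2-6(w=5) 4-5(w=6)}
step 5: add edge 3-5 (w=7); MST = {1-4(w=5) 2-4(w=1) 2-6(w=5) 3-5(w=7) 4-5(w=6)}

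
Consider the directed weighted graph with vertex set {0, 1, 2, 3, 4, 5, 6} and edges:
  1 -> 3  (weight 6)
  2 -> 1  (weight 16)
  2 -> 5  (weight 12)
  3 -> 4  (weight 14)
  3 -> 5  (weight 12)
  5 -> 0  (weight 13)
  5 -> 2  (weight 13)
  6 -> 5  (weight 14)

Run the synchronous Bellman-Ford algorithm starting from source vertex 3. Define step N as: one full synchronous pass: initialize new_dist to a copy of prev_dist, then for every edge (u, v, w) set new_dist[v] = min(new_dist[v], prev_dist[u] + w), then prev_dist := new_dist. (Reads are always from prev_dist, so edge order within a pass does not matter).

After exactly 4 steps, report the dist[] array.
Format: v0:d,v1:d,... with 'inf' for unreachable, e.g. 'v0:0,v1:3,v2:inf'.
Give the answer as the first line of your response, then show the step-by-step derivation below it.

v0:25,v1:41,v2:25,v3:0,v4:14,v5:12,v6:inf

step 1: dist = v0:inf,v1:inf,v2:inf,v3:0,v4:14,v5:12,v6:inf
step 2: dist = v0:25,v1:inf,v2:25,v3:0,v4:14,v5:12,v6:inf
step 3: dist = v0:25,v1:41,v2:25,v3:0,v4:14,v5:12,v6:inf
step 4: dist = v0:25,v1:41,v2:25,v3:0,v4:14,v5:12,v6:inf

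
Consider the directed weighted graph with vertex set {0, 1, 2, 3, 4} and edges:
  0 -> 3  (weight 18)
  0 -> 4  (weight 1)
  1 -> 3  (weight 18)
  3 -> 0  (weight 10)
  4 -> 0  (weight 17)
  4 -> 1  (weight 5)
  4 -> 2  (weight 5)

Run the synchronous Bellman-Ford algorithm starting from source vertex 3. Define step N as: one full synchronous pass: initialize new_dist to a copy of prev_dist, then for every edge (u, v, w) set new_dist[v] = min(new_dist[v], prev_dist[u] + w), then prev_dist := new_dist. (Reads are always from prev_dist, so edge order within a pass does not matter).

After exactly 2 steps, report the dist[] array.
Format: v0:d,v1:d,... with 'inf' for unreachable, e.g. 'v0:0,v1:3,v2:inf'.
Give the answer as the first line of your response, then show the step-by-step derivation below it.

v0:10,v1:inf,v2:inf,v3:0,v4:11

step 1: dist = v0:10,v1:inf,v2:inf,v3:0,v4:inf
step 2: dist = v0:10,v1:inf,v2:inf,v3:0,v4:11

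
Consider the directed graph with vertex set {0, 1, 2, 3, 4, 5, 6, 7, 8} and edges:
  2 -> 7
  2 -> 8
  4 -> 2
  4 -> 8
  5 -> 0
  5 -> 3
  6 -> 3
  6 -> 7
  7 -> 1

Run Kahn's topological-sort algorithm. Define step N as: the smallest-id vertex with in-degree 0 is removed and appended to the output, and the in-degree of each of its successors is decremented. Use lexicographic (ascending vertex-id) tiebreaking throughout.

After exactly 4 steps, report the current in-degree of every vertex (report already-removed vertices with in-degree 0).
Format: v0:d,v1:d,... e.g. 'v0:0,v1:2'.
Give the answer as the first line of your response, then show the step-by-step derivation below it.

v0:0,v1:1,v2:0,v3:1,v4:0,v5:0,v6:0,v7:1,v8:0

step 1: output 4; order=[4]; indeg=(1,1,0,2,0,0,0,2,1)
step 2: output 2; order=[4,2]; indeg=(1,1,0,2,0,0,0,1,0)
step 3: output 5; order=[4,2,5]; indeg=(0,1,0,1,0,0,0,1,0)
step 4: output 0; order=[4,2,5,0]; indeg=(0,1,0,1,0,0,0,1,0)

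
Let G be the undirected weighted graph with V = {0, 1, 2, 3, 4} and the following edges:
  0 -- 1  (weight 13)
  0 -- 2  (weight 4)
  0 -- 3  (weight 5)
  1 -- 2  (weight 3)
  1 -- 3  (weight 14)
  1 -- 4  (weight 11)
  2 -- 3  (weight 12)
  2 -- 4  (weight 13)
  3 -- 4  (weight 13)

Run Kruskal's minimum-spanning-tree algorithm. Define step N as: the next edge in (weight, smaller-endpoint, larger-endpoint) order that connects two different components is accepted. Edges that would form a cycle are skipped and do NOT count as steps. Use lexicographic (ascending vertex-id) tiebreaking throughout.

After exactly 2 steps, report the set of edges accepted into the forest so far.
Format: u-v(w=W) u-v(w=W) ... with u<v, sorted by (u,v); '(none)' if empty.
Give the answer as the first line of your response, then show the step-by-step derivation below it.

0-2(w=4) 1-2(w=3)

step 1: add edge 1-2 (w=3); MST = {1-2(w=3)}
step 2: add edge 0-2 (w=4); MST = {0-2(w=4) 1-2(w=3)}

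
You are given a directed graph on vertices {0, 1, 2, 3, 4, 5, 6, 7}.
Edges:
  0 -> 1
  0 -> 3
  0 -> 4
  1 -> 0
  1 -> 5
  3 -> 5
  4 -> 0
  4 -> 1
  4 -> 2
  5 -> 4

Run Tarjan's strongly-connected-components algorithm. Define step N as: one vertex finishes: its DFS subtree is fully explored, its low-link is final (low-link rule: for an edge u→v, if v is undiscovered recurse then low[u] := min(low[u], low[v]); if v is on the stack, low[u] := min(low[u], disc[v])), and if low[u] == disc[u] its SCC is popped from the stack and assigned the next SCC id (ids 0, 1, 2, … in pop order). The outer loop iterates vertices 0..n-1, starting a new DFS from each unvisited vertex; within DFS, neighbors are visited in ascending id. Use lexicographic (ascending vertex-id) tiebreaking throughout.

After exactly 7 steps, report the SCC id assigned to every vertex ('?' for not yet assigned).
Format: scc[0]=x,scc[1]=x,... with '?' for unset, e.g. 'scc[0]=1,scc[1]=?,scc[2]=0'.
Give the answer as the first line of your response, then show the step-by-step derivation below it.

scc[0]=1,scc[1]=1,scc[2]=0,scc[3]=1,scc[4]=1,scc[5]=1,scc[6]=2,scc[7]=?

step 1: low=(low[0]=0,low[1]=0,low[2]=4,low[3]=?,low[4]=0,low[5]=2,low[6]=?,low[7]=?); scc=(scc[0]=?,scc[1]=?,scc[2]=0,scc[3]=?,scc[4]=?,scc[5]=?,scc[6]=?,scc[7]=?)
step 2: low=(low[0]=0,low[1]=0,low[2]=4,low[3]=?,low[4]=0,low[5]=2,low[6]=?,low[7]=?); scc=(scc[0]=?,scc[1]=?,scc[2]=0,scc[3]=?,scc[4]=?,scc[5]=?,scc[6]=?,scc[7]=?)
step 3: low=(low[0]=0,low[1]=0,low[2]=4,low[3]=?,low[4]=0,low[5]=0,low[6]=?,low[7]=?); scc=(scc[0]=?,scc[1]=?,scc[2]=0,scc[3]=?,scc[4]=?,scc[5]=?,scc[6]=?,scc[7]=?)
step 4: low=(low[0]=0,low[1]=0,low[2]=4,low[3]=?,low[4]=0,low[5]=0,low[6]=?,low[7]=?); scc=(scc[0]=?,scc[1]=?,scc[2]=0,scc[3]=?,scc[4]=?,scc[5]=?,scc[6]=?,scc[7]=?)
step 5: low=(low[0]=0,low[1]=0,low[2]=4,low[3]=2,low[4]=0,low[5]=0,low[6]=?,low[7]=?); scc=(scc[0]=?,scc[1]=?,scc[2]=0,scc[3]=?,scc[4]=?,scc[5]=?,scc[6]=?,scc[7]=?)
step 6: low=(low[0]=0,low[1]=0,low[2]=4,low[3]=2,low[4]=0,low[5]=0,low[6]=?,low[7]=?); scc=(scc[0]=1,scc[1]=1,scc[2]=0,scc[3]=1,scc[4]=1,scc[5]=1,scc[6]=?,scc[7]=?)
step 7: low=(low[0]=0,low[1]=0,low[2]=4,low[3]=2,low[4]=0,low[5]=0,low[6]=6,low[7]=?); scc=(scc[0]=1,scc[1]=1,scc[2]=0,scc[3]=1,scc[4]=1,scc[5]=1,scc[6]=2,scc[7]=?)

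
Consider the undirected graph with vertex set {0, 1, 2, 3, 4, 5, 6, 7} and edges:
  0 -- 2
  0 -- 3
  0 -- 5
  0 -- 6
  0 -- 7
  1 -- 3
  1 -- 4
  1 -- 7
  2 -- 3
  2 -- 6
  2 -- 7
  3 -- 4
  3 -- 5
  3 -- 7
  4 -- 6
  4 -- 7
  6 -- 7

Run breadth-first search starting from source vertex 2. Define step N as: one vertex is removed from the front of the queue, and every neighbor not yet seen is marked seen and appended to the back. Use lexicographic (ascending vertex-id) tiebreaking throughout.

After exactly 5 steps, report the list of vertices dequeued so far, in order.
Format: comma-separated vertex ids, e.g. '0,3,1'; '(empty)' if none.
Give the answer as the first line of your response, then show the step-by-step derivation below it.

2,0,3,6,7

step 1: dequeue 2; queue=[0,3,6,7]; order=2
step 2: dequeue 0; queue=[3,6,7,5]; order=2,0
step 3: dequeue 3; queue=[6,7,5,1,4]; order=2,0,3
step 4: dequeue 6; queue=[7,5,1,4]; order=2,0,3,6
step 5: dequeue 7; queue=[5,1,4]; order=2,0,3,6,7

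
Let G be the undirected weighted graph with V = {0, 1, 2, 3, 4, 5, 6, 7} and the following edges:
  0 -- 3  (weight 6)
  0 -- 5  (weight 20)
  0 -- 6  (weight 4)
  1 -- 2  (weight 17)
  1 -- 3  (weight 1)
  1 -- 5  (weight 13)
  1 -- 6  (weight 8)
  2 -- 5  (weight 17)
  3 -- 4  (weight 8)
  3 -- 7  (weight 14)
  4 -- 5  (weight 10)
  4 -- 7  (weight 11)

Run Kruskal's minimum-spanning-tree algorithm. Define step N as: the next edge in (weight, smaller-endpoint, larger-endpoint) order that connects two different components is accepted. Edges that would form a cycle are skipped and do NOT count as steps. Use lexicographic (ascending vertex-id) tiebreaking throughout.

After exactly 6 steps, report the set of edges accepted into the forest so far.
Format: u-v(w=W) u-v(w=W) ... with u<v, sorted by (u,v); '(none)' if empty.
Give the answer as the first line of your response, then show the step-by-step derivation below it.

0-3(w=6) 0-6(w=4) 1-3(w=1) 3-4(w=8) 4-5(w=10) 4-7(w=11)

step 1: add edge 1-3 (w=1); MST = {1-3(w=1)}
step 2: add edge 0-6 (w=4); MST = {0-6(w=4) 1-3(w=1)}
step 3: add edge 0-3 (w=6); MST = {0-3(w=6) 0-6(w=4) 1-3(w=1)}
step 4: add edge 3-4 (w=8); MST = {0-3(w=6) 0-6(w=4) 1-3(w=1) 3-4(w=8)}
step 5: add edge 4-5 (w=10); MST = {0-3(w=6) 0-6(w=4) 1-3(w=1) 3-4(w=8) 4-5(w=10)}
step 6: add edge 4-7 (w=11); MST = {0-3(w=6) 0-6(w=4) 1-3(w=1) 3-4(w=8) 4-5(w=10) 4-7(w=11)}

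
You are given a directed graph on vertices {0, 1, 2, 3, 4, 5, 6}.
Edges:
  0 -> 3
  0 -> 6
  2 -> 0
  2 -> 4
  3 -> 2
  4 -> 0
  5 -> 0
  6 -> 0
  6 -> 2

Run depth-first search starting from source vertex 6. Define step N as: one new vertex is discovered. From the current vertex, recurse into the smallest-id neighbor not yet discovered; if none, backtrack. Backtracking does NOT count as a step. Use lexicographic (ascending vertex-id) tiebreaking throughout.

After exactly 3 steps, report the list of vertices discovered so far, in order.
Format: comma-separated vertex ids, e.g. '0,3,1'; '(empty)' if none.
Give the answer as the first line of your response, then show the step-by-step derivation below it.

6,0,3

step 1: discover 6; path=6; order=6
step 2: discover 0; path=6>0; order=6,0
step 3: discover 3; path=6>0>3; order=6,0,3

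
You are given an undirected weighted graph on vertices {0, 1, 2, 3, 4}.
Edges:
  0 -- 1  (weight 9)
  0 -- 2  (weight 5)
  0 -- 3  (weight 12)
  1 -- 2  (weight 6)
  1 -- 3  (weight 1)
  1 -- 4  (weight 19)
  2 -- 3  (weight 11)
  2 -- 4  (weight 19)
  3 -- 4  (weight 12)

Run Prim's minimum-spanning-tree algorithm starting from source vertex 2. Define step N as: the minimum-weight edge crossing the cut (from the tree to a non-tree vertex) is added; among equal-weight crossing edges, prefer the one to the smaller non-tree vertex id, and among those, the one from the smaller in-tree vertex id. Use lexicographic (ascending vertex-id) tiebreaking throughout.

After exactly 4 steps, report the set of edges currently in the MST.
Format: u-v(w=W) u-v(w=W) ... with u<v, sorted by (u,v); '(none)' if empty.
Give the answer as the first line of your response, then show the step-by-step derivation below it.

0-2(w=5) 1-2(w=6) 1-3(w=1) 3-4(w=12)

step 1: add edge 0-2 (w=5); MST = {0-2(w=5)}
step 2: add edge 1-2 (w=6); MST = {0-2(w=5) 1-2(w=6)}
step 3: add edge 1-3 (w=1); MST = {0-2(w=5) 1-2(w=6) 1-3(w=1)}
step 4: add edge 3-4 (w=12); MST = {0-2(w=5) 1-2(w=6) 1-3(w=1) 3-4(w=12)}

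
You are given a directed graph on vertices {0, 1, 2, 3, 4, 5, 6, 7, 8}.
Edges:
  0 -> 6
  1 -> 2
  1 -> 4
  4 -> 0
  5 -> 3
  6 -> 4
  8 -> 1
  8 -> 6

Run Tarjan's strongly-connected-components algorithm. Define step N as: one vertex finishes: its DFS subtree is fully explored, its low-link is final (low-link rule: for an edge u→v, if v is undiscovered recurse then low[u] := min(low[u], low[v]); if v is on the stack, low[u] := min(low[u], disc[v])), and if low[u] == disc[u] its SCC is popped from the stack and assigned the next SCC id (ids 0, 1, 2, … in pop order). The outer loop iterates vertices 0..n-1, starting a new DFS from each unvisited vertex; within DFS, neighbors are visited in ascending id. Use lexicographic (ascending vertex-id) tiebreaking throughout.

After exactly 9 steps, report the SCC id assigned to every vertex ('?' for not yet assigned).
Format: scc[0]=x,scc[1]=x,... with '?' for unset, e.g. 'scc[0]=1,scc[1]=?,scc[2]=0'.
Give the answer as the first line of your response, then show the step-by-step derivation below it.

scc[0]=0,scc[1]=2,scc[2]=1,scc[3]=3,scc[4]=0,scc[5]=4,scc[6]=0,scc[7]=5,scc[8]=6

step 1: low=(low[0]=0,low[1]=?,low[2]=?,low[3]=?,low[4]=0,low[5]=?,low[6]=1,low[7]=?,low[8]=?); scc=(scc[0]=?,scc[1]=?,scc[2]=?,scc[3]=?,scc[4]=?,scc[5]=?,scc[6]=?,scc[7]=?,scc[8]=?)
step 2: low=(low[0]=0,low[1]=?,low[2]=?,low[3]=?,low[4]=0,low[5]=?,low[6]=0,low[7]=?,low[8]=?); scc=(scc[0]=?,scc[1]=?,scc[2]=?,scc[3]=?,scc[4]=?,scc[5]=?,scc[6]=?,scc[7]=?,scc[8]=?)
step 3: low=(low[0]=0,low[1]=?,low[2]=?,low[3]=?,low[4]=0,low[5]=?,low[6]=0,low[7]=?,low[8]=?); scc=(scc[0]=0,scc[1]=?,scc[2]=?,scc[3]=?,scc[4]=0,scc[5]=?,scc[6]=0,scc[7]=?,scc[8]=?)
step 4: low=(low[0]=0,low[1]=3,low[2]=4,low[3]=?,low[4]=0,low[5]=?,low[6]=0,low[7]=?,low[8]=?); scc=(scc[0]=0,scc[1]=?,scc[2]=1,scc[3]=?,scc[4]=0,scc[5]=?,scc[6]=0,scc[7]=?,scc[8]=?)
step 5: low=(low[0]=0,low[1]=3,low[2]=4,low[3]=?,low[4]=0,low[5]=?,low[6]=0,low[7]=?,low[8]=?); scc=(scc[0]=0,scc[1]=2,scc[2]=1,scc[3]=?,scc[4]=0,scc[5]=?,scc[6]=0,scc[7]=?,scc[8]=?)
step 6: low=(low[0]=0,low[1]=3,low[2]=4,low[3]=5,low[4]=0,low[5]=?,low[6]=0,low[7]=?,low[8]=?); scc=(scc[0]=0,scc[1]=2,scc[2]=1,scc[3]=3,scc[4]=0,scc[5]=?,scc[6]=0,scc[7]=?,scc[8]=?)
step 7: low=(low[0]=0,low[1]=3,low[2]=4,low[3]=5,low[4]=0,low[5]=6,low[6]=0,low[7]=?,low[8]=?); scc=(scc[0]=0,scc[1]=2,scc[2]=1,scc[3]=3,scc[4]=0,scc[5]=4,scc[6]=0,scc[7]=?,scc[8]=?)
step 8: low=(low[0]=0,low[1]=3,low[2]=4,low[3]=5,low[4]=0,low[5]=6,low[6]=0,low[7]=7,low[8]=?); scc=(scc[0]=0,scc[1]=2,scc[2]=1,scc[3]=3,scc[4]=0,scc[5]=4,scc[6]=0,scc[7]=5,scc[8]=?)
step 9: low=(low[0]=0,low[1]=3,low[2]=4,low[3]=5,low[4]=0,low[5]=6,low[6]=0,low[7]=7,low[8]=8); scc=(scc[0]=0,scc[1]=2,scc[2]=1,scc[3]=3,scc[4]=0,scc[5]=4,scc[6]=0,scc[7]=5,scc[8]=6)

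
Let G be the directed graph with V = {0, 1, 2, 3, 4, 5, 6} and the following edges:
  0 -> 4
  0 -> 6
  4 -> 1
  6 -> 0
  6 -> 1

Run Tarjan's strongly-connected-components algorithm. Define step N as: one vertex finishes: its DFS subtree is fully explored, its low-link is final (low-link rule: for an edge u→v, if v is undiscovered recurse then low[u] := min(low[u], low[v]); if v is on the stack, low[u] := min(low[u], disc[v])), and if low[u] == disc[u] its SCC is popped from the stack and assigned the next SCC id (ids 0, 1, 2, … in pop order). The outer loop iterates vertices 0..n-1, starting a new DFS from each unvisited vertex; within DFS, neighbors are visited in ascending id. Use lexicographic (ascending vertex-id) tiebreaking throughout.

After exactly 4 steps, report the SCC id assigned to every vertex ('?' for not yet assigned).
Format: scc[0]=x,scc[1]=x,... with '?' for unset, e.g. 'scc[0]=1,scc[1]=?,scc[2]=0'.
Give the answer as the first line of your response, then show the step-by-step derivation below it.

scc[0]=2,scc[1]=0,scc[2]=?,scc[3]=?,scc[4]=1,scc[5]=?,scc[6]=2

step 1: low=(low[0]=0,low[1]=2,low[2]=?,low[3]=?,low[4]=1,low[5]=?,low[6]=?); scc=(scc[0]=?,scc[1]=0,scc[2]=?,scc[3]=?,scc[4]=?,scc[5]=?,scc[6]=?)
step 2: low=(low[0]=0,low[1]=2,low[2]=?,low[3]=?,low[4]=1,low[5]=?,low[6]=?); scc=(scc[0]=?,scc[1]=0,scc[2]=?,scc[3]=?,scc[4]=1,scc[5]=?,scc[6]=?)
step 3: low=(low[0]=0,low[1]=2,low[2]=?,low[3]=?,low[4]=1,low[5]=?,low[6]=0); scc=(scc[0]=?,scc[1]=0,scc[2]=?,scc[3]=?,scc[4]=1,scc[5]=?,scc[6]=?)
step 4: low=(low[0]=0,low[1]=2,low[2]=?,low[3]=?,low[4]=1,low[5]=?,low[6]=0); scc=(scc[0]=2,scc[1]=0,scc[2]=?,scc[3]=?,scc[4]=1,scc[5]=?,scc[6]=2)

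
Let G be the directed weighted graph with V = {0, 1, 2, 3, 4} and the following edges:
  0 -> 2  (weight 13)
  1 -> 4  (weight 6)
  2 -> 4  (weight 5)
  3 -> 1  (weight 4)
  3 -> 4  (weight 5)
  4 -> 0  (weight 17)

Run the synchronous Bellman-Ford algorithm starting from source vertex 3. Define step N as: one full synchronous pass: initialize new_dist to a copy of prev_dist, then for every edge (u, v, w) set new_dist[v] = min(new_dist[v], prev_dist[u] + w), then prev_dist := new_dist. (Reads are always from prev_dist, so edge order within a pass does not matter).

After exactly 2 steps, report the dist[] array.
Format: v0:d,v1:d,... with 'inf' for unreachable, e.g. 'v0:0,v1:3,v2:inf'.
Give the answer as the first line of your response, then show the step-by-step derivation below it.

v0:22,v1:4,v2:inf,v3:0,v4:5

step 1: dist = v0:inf,v1:4,v2:inf,v3:0,v4:5
step 2: dist = v0:22,v1:4,v2:inf,v3:0,v4:5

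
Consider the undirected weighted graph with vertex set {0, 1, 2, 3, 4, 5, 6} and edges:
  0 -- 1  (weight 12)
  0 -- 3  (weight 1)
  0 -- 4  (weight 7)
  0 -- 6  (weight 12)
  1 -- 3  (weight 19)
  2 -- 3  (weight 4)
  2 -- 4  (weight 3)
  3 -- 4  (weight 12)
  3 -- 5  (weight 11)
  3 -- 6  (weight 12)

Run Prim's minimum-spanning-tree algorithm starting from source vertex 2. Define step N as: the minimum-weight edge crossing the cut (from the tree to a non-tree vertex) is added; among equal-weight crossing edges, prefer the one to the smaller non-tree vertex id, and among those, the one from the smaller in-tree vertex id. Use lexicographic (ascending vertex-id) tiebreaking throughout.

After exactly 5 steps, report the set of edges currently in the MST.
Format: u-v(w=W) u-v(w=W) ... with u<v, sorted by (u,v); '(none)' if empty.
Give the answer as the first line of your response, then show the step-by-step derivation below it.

0-1(w=12) 0-3(w=1) 2-3(w=4) 2-4(w=3) 3-5(w=11)

step 1: add edge 2-4 (w=3); MST = {2-4(w=3)}
step 2: add edge 2-3 (w=4); MST = {2-3(w=4) 2-4(w=3)}
step 3: add edge 0-3 (w=1); MST = {0-3(w=1) 2-3(w=4) 2-4(w=3)}
step 4: add edge 3-5 (w=11); MST = {0-3(w=1) 2-3(w=4) 2-4(w=3) 3-5(w=11)}
step 5: add edge 0-1 (w=12); MST = {0-1(w=12) 0-3(w=1) 2-3(w=4) 2-4(w=3) 3-5(w=11)}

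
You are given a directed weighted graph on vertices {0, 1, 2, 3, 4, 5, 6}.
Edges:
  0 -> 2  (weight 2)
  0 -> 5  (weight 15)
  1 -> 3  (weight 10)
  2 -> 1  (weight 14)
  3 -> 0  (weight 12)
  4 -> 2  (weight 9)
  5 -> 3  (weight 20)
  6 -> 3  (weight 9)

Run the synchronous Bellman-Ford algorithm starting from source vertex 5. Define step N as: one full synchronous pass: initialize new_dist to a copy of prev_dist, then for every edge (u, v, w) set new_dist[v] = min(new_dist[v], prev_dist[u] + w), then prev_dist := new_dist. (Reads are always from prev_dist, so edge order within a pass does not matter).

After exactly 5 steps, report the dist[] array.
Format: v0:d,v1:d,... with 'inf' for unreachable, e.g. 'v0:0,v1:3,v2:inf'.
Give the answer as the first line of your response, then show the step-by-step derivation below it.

v0:32,v1:48,v2:34,v3:20,v4:inf,v5:0,v6:inf

step 1: dist = v0:inf,v1:inf,v2:inf,v3:20,v4:inf,v5:0,v6:inf
step 2: dist = v0:32,v1:inf,v2:inf,v3:20,v4:inf,v5:0,v6:inf
step 3: dist = v0:32,v1:inf,v2:34,v3:20,v4:inf,v5:0,v6:inf
step 4: dist = v0:32,v1:48,v2:34,v3:20,v4:inf,v5:0,v6:inf
step 5: dist = v0:32,v1:48,v2:34,v3:20,v4:inf,v5:0,v6:inf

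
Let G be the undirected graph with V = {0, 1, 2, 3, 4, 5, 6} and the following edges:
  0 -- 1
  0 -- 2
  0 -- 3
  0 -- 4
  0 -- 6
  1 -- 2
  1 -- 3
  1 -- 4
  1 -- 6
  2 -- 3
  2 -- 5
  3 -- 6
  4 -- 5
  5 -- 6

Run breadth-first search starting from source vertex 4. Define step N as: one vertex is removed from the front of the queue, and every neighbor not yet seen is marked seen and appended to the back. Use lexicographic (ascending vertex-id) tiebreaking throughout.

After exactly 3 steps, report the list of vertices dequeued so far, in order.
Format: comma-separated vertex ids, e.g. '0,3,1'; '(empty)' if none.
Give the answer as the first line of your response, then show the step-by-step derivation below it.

4,0,1

step 1: dequeue 4; queue=[0,1,5]; order=4
step 2: dequeue 0; queue=[1,5,2,3,6]; order=4,0
step 3: dequeue 1; queue=[5,2,3,6]; order=4,0,1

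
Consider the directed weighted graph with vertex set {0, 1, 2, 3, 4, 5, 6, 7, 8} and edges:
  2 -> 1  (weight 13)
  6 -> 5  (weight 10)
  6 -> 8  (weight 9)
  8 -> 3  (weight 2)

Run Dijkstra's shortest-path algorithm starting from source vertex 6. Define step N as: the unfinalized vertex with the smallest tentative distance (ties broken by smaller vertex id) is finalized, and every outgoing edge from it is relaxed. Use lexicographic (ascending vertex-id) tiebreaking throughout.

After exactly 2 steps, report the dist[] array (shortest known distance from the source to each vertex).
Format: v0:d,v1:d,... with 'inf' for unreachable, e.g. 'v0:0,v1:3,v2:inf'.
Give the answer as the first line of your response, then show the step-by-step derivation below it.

v0:inf,v1:inf,v2:inf,v3:11,v4:inf,v5:10,v6:0,v7:inf,v8:9

step 1: dist = v0:inf,v1:inf,v2:inf,v3:inf,v4:inf,v5:10,v6:0,v7:inf,v8:9
step 2: dist = v0:inf,v1:inf,v2:inf,v3:11,v4:inf,v5:10,v6:0,v7:inf,v8:9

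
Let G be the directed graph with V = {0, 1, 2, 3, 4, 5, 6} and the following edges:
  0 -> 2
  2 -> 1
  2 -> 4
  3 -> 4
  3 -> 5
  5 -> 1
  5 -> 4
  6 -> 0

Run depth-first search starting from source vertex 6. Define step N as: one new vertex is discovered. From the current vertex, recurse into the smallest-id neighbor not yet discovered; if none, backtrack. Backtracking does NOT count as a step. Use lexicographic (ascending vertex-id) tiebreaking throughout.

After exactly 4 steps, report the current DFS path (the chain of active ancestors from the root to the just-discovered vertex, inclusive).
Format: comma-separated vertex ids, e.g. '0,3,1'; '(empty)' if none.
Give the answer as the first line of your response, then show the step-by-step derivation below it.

6,0,2,1

step 1: discover 6; path=6; order=6
step 2: discover 0; path=6>0; order=6,0
step 3: discover 2; path=6>0>2; order=6,0,2
step 4: discover 1; path=6>0>2>1; order=6,0,2,1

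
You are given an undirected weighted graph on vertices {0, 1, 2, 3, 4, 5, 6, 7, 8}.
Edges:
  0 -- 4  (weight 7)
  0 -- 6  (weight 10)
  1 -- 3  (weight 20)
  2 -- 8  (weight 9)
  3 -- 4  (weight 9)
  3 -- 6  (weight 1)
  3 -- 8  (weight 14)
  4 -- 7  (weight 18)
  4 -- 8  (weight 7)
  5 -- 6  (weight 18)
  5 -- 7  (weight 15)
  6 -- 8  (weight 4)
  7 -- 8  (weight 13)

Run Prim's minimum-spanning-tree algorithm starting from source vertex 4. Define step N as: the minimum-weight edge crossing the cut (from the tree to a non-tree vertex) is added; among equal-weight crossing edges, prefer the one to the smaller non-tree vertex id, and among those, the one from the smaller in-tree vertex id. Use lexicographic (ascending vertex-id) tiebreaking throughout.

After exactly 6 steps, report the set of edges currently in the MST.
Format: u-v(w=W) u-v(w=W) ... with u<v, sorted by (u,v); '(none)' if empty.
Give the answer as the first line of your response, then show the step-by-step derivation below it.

0-4(w=7) 2-8(w=9) 3-6(w=1) 4-8(w=7) 6-8(w=4) 7-8(w=13)

step 1: add edge 0-4 (w=7); MST = {0-4(w=7)}
step 2: add edge 4-8 (w=7); MST = {0-4(w=7) 4-8(w=7)}
step 3: add edge 6-8 (w=4); MST = {0-4(w=7) 4-8(w=7) 6-8(w=4)}
step 4: add edge 3-6 (w=1); MST = {0-4(w=7) 3-6(w=1) 4-8(w=7) 6-8(w=4)}
step 5: add edge 2-8 (w=9); MST = {0-4(w=7) 2-8(w=9) 3-6(w=1) 4-8(w=7) 6-8(w=4)}
step 6: add edge 7-8 (w=13); MST = {0-4(w=7) 2-8(w=9) 3-6(w=1) 4-8(w=7) 6-8(w=4) 7-8(w=13)}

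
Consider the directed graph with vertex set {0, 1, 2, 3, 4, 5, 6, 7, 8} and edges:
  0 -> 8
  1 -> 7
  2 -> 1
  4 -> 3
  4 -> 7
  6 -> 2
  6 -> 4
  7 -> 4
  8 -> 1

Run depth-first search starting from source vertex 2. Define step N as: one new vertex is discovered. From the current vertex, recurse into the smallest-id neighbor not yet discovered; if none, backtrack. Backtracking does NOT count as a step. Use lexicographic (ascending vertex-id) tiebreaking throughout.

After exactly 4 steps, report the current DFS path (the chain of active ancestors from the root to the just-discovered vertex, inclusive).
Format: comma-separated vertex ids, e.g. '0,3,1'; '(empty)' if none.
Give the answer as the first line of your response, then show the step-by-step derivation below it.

2,1,7,4

step 1: discover 2; path=2; order=2
step 2: discover 1; path=2>1; order=2,1
step 3: discover 7; path=2>1>7; order=2,1,7
step 4: discover 4; path=2>1>7>4; order=2,1,7,4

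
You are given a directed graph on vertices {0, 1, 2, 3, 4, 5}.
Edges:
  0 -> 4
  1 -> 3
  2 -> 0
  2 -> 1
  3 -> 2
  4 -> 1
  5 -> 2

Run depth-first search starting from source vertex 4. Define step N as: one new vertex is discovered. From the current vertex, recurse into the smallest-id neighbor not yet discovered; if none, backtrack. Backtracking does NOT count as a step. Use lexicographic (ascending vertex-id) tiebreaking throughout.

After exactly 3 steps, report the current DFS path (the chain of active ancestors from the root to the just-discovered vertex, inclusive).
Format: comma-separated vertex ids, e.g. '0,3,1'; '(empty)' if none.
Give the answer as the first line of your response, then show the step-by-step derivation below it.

4,1,3

step 1: discover 4; path=4; order=4
step 2: discover 1; path=4>1; order=4,1
step 3: discover 3; path=4>1>3; order=4,1,3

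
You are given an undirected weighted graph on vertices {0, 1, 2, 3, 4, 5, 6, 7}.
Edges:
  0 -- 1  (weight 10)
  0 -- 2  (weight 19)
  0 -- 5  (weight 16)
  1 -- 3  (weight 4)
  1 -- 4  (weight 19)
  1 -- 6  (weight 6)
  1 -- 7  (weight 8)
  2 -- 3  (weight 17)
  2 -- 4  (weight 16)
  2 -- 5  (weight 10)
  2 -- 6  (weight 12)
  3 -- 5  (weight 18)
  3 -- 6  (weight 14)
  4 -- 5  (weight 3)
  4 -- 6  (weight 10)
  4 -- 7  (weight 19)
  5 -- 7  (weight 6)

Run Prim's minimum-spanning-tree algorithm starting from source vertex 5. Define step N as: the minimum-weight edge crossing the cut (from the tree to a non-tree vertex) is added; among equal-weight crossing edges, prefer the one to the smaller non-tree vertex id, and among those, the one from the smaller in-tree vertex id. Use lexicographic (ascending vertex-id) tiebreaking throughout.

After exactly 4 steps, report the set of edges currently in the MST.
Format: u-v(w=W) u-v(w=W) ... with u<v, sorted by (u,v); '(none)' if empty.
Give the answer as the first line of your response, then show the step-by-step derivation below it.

1-3(w=4) 1-7(w=8) 4-5(w=3) 5-7(w=6)

step 1: add edge 4-5 (w=3); MST = {4-5(w=3)}
step 2: add edge 5-7 (w=6); MST = {4-5(w=3) 5-7(w=6)}
step 3: add edge 1-7 (w=8); MST = {1-7(w=8) 4-5(w=3) 5-7(w=6)}
step 4: add edge 1-3 (w=4); MST = {1-3(w=4) 1-7(w=8) 4-5(w=3) 5-7(w=6)}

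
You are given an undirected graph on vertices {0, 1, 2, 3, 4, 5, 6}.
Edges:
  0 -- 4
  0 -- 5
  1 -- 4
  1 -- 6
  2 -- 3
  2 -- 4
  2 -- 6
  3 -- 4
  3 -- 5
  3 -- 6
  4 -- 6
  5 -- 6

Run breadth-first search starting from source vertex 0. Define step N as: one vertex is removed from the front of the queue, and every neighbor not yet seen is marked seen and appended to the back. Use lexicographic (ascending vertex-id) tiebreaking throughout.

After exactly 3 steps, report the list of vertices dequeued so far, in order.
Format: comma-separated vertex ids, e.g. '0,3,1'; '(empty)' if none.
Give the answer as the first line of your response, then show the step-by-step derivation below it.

0,4,5

step 1: dequeue 0; queue=[4,5]; order=0
step 2: dequeue 4; queue=[5,1,2,3,6]; order=0,4
step 3: dequeue 5; queue=[1,2,3,6]; order=0,4,5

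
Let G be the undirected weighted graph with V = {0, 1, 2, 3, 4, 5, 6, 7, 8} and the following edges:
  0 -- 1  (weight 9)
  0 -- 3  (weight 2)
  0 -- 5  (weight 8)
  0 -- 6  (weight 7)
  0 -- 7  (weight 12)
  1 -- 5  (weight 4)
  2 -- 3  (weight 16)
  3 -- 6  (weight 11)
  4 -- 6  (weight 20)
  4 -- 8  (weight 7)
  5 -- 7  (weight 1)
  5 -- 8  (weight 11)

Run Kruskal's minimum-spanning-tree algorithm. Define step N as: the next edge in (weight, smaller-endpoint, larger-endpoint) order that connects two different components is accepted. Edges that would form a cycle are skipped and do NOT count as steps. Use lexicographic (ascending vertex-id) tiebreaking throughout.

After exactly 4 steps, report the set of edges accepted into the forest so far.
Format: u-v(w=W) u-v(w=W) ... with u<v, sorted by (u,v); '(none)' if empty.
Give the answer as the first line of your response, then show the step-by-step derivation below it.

0-3(w=2) 0-6(w=7) 1-5(w=4) 5-7(w=1)

step 1: add edge 5-7 (w=1); MST = {5-7(w=1)}
step 2: add edge 0-3 (w=2); MST = {0-3(w=2) 5-7(w=1)}
step 3: add edge 1-5 (w=4); MST = {0-3(w=2) 1-5(w=4) 5-7(w=1)}
step 4: add edge 0-6 (w=7); MST = {0-3(w=2) 0-6(w=7) 1-5(w=4) 5-7(w=1)}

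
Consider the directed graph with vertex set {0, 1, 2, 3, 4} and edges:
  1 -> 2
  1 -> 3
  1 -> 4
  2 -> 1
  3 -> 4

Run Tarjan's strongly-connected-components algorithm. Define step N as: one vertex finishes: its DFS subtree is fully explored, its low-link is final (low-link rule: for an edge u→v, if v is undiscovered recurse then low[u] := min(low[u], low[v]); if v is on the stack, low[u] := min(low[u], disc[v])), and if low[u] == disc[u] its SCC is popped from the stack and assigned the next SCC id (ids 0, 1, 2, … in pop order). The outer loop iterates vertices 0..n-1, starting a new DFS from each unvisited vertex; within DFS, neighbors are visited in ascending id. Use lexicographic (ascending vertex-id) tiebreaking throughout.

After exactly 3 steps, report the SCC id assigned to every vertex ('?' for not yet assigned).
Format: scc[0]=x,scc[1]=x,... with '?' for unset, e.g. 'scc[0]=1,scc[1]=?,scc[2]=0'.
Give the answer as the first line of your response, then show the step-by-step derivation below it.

scc[0]=0,scc[1]=?,scc[2]=?,scc[3]=?,scc[4]=1

step 1: low=(low[0]=0,low[1]=?,low[2]=?,low[3]=?,low[4]=?); scc=(scc[0]=0,scc[1]=?,scc[2]=?,scc[3]=?,scc[4]=?)
step 2: low=(low[0]=0,low[1]=1,low[2]=1,low[3]=?,low[4]=?); scc=(scc[0]=0,scc[1]=?,scc[2]=?,scc[3]=?,scc[4]=?)
step 3: low=(low[0]=0,low[1]=1,low[2]=1,low[3]=3,low[4]=4); scc=(scc[0]=0,scc[1]=?,scc[2]=?,scc[3]=?,scc[4]=1)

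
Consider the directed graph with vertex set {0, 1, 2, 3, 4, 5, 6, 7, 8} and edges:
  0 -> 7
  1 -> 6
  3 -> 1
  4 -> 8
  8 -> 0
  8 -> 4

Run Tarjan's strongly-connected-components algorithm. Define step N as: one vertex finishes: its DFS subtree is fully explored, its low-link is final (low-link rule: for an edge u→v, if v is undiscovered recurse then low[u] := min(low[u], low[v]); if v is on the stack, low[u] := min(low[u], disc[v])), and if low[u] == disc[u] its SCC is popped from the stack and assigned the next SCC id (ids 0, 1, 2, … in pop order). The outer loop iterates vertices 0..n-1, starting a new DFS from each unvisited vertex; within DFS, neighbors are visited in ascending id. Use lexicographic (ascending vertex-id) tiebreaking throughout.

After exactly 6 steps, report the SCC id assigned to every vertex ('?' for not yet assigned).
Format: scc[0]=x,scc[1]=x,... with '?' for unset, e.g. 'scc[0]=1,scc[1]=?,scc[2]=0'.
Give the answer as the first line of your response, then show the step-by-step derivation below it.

scc[0]=1,scc[1]=3,scc[2]=4,scc[3]=5,scc[4]=?,scc[5]=?,scc[6]=2,scc[7]=0,scc[8]=?

step 1: low=(low[0]=0,low[1]=?,low[2]=?,low[3]=?,low[4]=?,low[5]=?,low[6]=?,low[7]=1,low[8]=?); scc=(scc[0]=?,scc[1]=?,scc[2]=?,scc[3]=?,scc[4]=?,scc[5]=?,scc[6]=?,scc[7]=0,scc[8]=?)
step 2: low=(low[0]=0,low[1]=?,low[2]=?,low[3]=?,low[4]=?,low[5]=?,low[6]=?,low[7]=1,low[8]=?); scc=(scc[0]=1,scc[1]=?,scc[2]=?,scc[3]=?,scc[4]=?,scc[5]=?,scc[6]=?,scc[7]=0,scc[8]=?)
step 3: low=(low[0]=0,low[1]=2,low[2]=?,low[3]=?,low[4]=?,low[5]=?,low[6]=3,low[7]=1,low[8]=?); scc=(scc[0]=1,scc[1]=?,scc[2]=?,scc[3]=?,scc[4]=?,scc[5]=?,scc[6]=2,scc[7]=0,scc[8]=?)
step 4: low=(low[0]=0,low[1]=2,low[2]=?,low[3]=?,low[4]=?,low[5]=?,low[6]=3,low[7]=1,low[8]=?); scc=(scc[0]=1,scc[1]=3,scc[2]=?,scc[3]=?,scc[4]=?,scc[5]=?,scc[6]=2,scc[7]=0,scc[8]=?)
step 5: low=(low[0]=0,low[1]=2,low[2]=4,low[3]=?,low[4]=?,low[5]=?,low[6]=3,low[7]=1,low[8]=?); scc=(scc[0]=1,scc[1]=3,scc[2]=4,scc[3]=?,scc[4]=?,scc[5]=?,scc[6]=2,scc[7]=0,scc[8]=?)
step 6: low=(low[0]=0,low[1]=2,low[2]=4,low[3]=5,low[4]=?,low[5]=?,low[6]=3,low[7]=1,low[8]=?); scc=(scc[0]=1,scc[1]=3,scc[2]=4,scc[3]=5,scc[4]=?,scc[5]=?,scc[6]=2,scc[7]=0,scc[8]=?)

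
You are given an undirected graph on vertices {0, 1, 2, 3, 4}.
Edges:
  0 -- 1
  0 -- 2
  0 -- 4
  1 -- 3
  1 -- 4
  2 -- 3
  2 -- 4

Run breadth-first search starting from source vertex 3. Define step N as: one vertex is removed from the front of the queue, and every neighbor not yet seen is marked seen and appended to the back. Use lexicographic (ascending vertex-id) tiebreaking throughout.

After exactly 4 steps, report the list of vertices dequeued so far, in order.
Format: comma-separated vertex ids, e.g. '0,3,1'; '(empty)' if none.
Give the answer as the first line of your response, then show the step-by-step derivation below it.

3,1,2,0

step 1: dequeue 3; queue=[1,2]; order=3
step 2: dequeue 1; queue=[2,0,4]; order=3,1
step 3: dequeue 2; queue=[0,4]; order=3,1,2
step 4: dequeue 0; queue=[4]; order=3,1,2,0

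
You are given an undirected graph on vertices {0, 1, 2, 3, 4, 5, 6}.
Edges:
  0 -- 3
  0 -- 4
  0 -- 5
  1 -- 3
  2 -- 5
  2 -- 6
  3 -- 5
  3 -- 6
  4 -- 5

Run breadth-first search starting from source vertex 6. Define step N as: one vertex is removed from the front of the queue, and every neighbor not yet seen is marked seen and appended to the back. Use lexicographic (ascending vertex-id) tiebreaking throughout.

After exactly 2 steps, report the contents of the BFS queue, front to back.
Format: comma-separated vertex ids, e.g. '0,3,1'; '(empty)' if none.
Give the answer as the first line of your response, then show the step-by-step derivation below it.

3,5

step 1: dequeue 6; queue=[2,3]; order=6
step 2: dequeue 2; queue=[3,5]; order=6,2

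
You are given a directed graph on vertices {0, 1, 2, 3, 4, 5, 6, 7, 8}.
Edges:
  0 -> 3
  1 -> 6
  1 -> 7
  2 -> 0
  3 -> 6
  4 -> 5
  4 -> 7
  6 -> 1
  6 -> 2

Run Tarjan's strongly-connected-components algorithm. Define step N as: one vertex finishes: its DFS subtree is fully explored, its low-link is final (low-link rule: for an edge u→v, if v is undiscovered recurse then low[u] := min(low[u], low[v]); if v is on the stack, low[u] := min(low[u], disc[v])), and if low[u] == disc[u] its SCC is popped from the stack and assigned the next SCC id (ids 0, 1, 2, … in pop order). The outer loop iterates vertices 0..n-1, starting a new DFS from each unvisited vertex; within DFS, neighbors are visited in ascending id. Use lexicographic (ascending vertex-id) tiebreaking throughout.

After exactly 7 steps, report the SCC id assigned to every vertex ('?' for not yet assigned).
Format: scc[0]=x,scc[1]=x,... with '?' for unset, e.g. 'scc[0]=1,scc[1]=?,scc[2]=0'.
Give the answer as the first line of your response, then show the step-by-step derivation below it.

scc[0]=1,scc[1]=1,scc[2]=1,scc[3]=1,scc[4]=?,scc[5]=2,scc[6]=1,scc[7]=0,scc[8]=?

step 1: low=(low[0]=0,low[1]=2,low[2]=?,low[3]=1,low[4]=?,low[5]=?,low[6]=2,low[7]=4,low[8]=?); scc=(scc[0]=?,scc[1]=?,scc[2]=?,scc[3]=?,scc[4]=?,scc[5]=?,scc[6]=?,scc[7]=0,scc[8]=?)
step 2: low=(low[0]=0,low[1]=2,low[2]=?,low[3]=1,low[4]=?,low[5]=?,low[6]=2,low[7]=4,low[8]=?); scc=(scc[0]=?,scc[1]=?,scc[2]=?,scc[3]=?,scc[4]=?,scc[5]=?,scc[6]=?,scc[7]=0,scc[8]=?)
step 3: low=(low[0]=0,low[1]=2,low[2]=0,low[3]=1,low[4]=?,low[5]=?,low[6]=2,low[7]=4,low[8]=?); scc=(scc[0]=?,scc[1]=?,scc[2]=?,scc[3]=?,scc[4]=?,scc[5]=?,scc[6]=?,scc[7]=0,scc[8]=?)
step 4: low=(low[0]=0,low[1]=2,low[2]=0,low[3]=1,low[4]=?,low[5]=?,low[6]=0,low[7]=4,low[8]=?); scc=(scc[0]=?,scc[1]=?,scc[2]=?,scc[3]=?,scc[4]=?,scc[5]=?,scc[6]=?,scc[7]=0,scc[8]=?)
step 5: low=(low[0]=0,low[1]=2,low[2]=0,low[3]=0,low[4]=?,low[5]=?,low[6]=0,low[7]=4,low[8]=?); scc=(scc[0]=?,scc[1]=?,scc[2]=?,scc[3]=?,scc[4]=?,scc[5]=?,scc[6]=?,scc[7]=0,scc[8]=?)
step 6: low=(low[0]=0,low[1]=2,low[2]=0,low[3]=0,low[4]=?,low[5]=?,low[6]=0,low[7]=4,low[8]=?); scc=(scc[0]=1,scc[1]=1,scc[2]=1,scc[3]=1,scc[4]=?,scc[5]=?,scc[6]=1,scc[7]=0,scc[8]=?)
step 7: low=(low[0]=0,low[1]=2,low[2]=0,low[3]=0,low[4]=6,low[5]=7,low[6]=0,low[7]=4,low[8]=?); scc=(scc[0]=1,scc[1]=1,scc[2]=1,scc[3]=1,scc[4]=?,scc[5]=2,scc[6]=1,scc[7]=0,scc[8]=?)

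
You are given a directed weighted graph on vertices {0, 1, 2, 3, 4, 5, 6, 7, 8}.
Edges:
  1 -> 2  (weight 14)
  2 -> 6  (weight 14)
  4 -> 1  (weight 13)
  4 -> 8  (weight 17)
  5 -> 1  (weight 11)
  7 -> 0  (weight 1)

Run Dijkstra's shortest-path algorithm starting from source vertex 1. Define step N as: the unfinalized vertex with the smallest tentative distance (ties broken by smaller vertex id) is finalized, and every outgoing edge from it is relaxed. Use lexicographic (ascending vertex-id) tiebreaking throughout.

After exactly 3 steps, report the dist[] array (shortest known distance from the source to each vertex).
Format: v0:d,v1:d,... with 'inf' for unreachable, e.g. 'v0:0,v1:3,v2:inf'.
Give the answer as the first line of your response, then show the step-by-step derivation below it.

v0:inf,v1:0,v2:14,v3:inf,v4:inf,v5:inf,v6:28,v7:inf,v8:inf

step 1: dist = v0:inf,v1:0,v2:14,v3:inf,v4:inf,v5:inf,v6:inf,v7:inf,v8:inf
step 2: dist = v0:inf,v1:0,v2:14,v3:inf,v4:inf,v5:inf,v6:28,v7:inf,v8:inf
step 3: dist = v0:inf,v1:0,v2:14,v3:inf,v4:inf,v5:inf,v6:28,v7:inf,v8:inf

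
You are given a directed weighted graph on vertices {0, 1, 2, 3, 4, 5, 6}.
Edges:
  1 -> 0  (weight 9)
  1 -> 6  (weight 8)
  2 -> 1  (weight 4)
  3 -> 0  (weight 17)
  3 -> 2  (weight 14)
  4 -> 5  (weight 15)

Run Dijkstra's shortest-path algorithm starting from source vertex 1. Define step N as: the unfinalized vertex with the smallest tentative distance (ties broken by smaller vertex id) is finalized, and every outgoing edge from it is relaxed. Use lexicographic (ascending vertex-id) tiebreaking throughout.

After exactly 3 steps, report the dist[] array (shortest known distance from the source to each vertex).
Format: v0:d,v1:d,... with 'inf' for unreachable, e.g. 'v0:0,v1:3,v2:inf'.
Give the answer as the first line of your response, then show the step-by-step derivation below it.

v0:9,v1:0,v2:inf,v3:inf,v4:inf,v5:inf,v6:8

step 1: dist = v0:9,v1:0,v2:inf,v3:inf,v4:inf,v5:inf,v6:8
step 2: dist = v0:9,v1:0,v2:inf,v3:inf,v4:inf,v5:inf,v6:8
step 3: dist = v0:9,v1:0,v2:inf,v3:inf,v4:inf,v5:inf,v6:8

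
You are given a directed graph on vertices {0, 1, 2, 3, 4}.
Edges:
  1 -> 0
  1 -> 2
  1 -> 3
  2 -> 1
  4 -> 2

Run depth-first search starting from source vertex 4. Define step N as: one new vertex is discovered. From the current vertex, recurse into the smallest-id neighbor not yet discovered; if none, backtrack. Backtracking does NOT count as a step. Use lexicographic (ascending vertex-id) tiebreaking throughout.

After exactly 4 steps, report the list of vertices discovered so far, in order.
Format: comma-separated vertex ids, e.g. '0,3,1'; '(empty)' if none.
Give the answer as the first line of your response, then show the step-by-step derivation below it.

4,2,1,0

step 1: discover 4; path=4; order=4
step 2: discover 2; path=4>2; order=4,2
step 3: discover 1; path=4>2>1; order=4,2,1
step 4: discover 0; path=4>2>1>0; order=4,2,1,0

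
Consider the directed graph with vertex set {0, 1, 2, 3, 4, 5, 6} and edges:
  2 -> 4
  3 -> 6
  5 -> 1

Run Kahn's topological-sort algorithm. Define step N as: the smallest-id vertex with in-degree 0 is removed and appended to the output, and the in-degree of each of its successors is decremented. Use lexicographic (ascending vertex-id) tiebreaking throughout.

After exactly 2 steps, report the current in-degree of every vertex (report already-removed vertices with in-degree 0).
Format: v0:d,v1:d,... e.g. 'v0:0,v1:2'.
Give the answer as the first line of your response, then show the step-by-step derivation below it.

v0:0,v1:1,v2:0,v3:0,v4:0,v5:0,v6:1

step 1: output 0; order=[0]; indeg=(0,1,0,0,1,0,1)
step 2: output 2; order=[0,2]; indeg=(0,1,0,0,0,0,1)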